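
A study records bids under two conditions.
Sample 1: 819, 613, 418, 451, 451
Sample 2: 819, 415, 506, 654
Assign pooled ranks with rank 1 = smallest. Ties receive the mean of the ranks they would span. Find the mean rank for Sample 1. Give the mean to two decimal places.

Sorted (ascending): 415, 418, 451, 451, 506, 613, 654, 819, 819
The 2 values of 451 occupy positions 3–4 → average rank (3+4)/2 = 3.5.
The 2 values of 819 occupy positions 8–9 → average rank (8+9)/2 = 8.5.
Sample 1 values → pooled ranks: 819→8.5, 613→6, 418→2, 451→3.5, 451→3.5
Mean rank = (8.5 + 6 + 2 + 3.5 + 3.5) / 5 = 4.70

4.70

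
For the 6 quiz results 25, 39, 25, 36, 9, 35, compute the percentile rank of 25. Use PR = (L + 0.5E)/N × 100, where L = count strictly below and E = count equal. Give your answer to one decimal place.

N = 6.
Strictly below 25: 1. Equal to 25: 2.
PR = (1 + 0.5·2)/6 × 100 = 33.3

33.3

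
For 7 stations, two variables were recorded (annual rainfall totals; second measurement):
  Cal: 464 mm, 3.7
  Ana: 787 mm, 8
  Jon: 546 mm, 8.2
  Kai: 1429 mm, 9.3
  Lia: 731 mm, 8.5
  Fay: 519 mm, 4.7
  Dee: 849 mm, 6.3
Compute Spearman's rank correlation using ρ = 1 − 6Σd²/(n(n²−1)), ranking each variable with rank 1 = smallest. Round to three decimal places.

0.679

Ranks of variable 1: 1, 5, 3, 7, 4, 2, 6
Ranks of variable 2: 1, 4, 5, 7, 6, 2, 3
d = r₁ − r₂: 0, 1, -2, 0, -2, 0, 3
d²: 0, 1, 4, 0, 4, 0, 9; Σd² = 18
ρ = 1 − 6·18/(7·48) = 1 − 108/336 = 0.679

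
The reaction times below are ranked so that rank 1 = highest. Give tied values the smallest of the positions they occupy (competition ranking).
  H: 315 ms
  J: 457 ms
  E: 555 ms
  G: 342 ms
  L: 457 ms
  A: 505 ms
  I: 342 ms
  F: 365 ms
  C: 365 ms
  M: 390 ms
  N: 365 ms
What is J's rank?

3

Sorted (descending): 555, 505, 457, 457, 390, 365, 365, 365, 342, 342, 315
The 2 values of 457 occupy positions 3–4 → each gets rank 3.
The 3 values of 365 occupy positions 6–8 → each gets rank 6.
The 2 values of 342 occupy positions 9–10 → each gets rank 9.
J has value 457 ms → rank 3.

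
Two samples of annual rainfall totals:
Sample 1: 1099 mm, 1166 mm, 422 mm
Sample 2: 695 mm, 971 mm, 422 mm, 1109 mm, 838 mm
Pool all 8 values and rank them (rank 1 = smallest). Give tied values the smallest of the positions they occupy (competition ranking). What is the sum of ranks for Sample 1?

15

Sorted (ascending): 422, 422, 695, 838, 971, 1099, 1109, 1166
The 2 values of 422 occupy positions 1–2 → each gets rank 1.
Sample 1 values → pooled ranks: 1099→6, 1166→8, 422→1
Rank sum = 6 + 8 + 1 = 15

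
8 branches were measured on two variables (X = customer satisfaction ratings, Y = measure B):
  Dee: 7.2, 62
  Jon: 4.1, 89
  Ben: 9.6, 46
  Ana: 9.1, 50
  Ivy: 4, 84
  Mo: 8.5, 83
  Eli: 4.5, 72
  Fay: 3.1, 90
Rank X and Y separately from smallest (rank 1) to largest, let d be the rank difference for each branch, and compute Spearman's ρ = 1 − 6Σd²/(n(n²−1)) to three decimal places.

Ranks of variable 1: 5, 3, 8, 7, 2, 6, 4, 1
Ranks of variable 2: 3, 7, 1, 2, 6, 5, 4, 8
d = r₁ − r₂: 2, -4, 7, 5, -4, 1, 0, -7
d²: 4, 16, 49, 25, 16, 1, 0, 49; Σd² = 160
ρ = 1 − 6·160/(8·63) = 1 − 960/504 = -0.905

-0.905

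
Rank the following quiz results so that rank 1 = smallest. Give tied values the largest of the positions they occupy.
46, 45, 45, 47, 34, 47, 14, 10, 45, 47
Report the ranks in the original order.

7, 6, 6, 10, 3, 10, 2, 1, 6, 10

Sorted (ascending): 10, 14, 34, 45, 45, 45, 46, 47, 47, 47
The 3 values of 45 occupy positions 4–6 → each gets rank 6.
The 3 values of 47 occupy positions 8–10 → each gets rank 10.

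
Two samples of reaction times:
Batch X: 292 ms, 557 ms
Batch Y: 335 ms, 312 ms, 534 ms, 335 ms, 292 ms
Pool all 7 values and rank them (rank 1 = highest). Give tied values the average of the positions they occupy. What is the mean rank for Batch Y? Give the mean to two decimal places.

Sorted (descending): 557, 534, 335, 335, 312, 292, 292
The 2 values of 335 occupy positions 3–4 → average rank (3+4)/2 = 3.5.
The 2 values of 292 occupy positions 6–7 → average rank (6+7)/2 = 6.5.
Batch Y values → pooled ranks: 335→3.5, 312→5, 534→2, 335→3.5, 292→6.5
Mean rank = (3.5 + 5 + 2 + 3.5 + 6.5) / 5 = 4.10

4.10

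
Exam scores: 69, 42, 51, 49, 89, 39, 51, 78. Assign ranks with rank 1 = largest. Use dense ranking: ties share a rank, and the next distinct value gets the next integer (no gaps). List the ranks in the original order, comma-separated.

Sorted (descending): 89, 78, 69, 51, 51, 49, 42, 39
The 2 values of 51 share dense rank 4.
Remaining distinct values take the next consecutive integers.

3, 6, 4, 5, 1, 7, 4, 2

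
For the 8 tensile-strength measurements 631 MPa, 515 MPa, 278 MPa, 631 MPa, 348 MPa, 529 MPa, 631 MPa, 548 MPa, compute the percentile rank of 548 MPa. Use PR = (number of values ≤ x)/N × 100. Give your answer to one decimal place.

62.5

N = 8.
Strictly below 548: 4. Equal to 548: 1.
PR = 5/8 × 100 = 62.5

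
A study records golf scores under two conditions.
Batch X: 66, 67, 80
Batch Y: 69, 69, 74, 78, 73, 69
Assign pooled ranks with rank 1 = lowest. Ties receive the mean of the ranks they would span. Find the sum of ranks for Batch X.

12

Sorted (ascending): 66, 67, 69, 69, 69, 73, 74, 78, 80
The 3 values of 69 occupy positions 3–5 → average rank 4.
Batch X values → pooled ranks: 66→1, 67→2, 80→9
Rank sum = 1 + 2 + 9 = 12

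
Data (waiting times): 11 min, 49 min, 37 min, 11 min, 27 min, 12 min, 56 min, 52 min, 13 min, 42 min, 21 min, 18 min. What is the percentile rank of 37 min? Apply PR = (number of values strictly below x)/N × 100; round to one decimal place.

58.3

N = 12.
Strictly below 37: 7. Equal to 37: 1.
PR = 7/12 × 100 = 58.3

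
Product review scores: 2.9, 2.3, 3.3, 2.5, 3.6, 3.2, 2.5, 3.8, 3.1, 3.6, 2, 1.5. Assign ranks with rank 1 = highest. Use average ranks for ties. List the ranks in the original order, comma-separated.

7, 10, 4, 8.5, 2.5, 5, 8.5, 1, 6, 2.5, 11, 12

Sorted (descending): 3.8, 3.6, 3.6, 3.3, 3.2, 3.1, 2.9, 2.5, 2.5, 2.3, 2, 1.5
The 2 values of 3.6 occupy positions 2–3 → average rank (2+3)/2 = 2.5.
The 2 values of 2.5 occupy positions 8–9 → average rank (8+9)/2 = 8.5.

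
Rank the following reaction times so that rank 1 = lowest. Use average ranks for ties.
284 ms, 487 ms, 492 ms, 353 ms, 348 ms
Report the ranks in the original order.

Sorted (ascending): 284, 348, 353, 487, 492
No ties — each value takes its position as its rank.

1, 4, 5, 3, 2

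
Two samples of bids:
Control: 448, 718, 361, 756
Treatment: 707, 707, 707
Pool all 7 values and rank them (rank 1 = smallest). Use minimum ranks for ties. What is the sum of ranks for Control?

16

Sorted (ascending): 361, 448, 707, 707, 707, 718, 756
The 3 values of 707 occupy positions 3–5 → each gets rank 3.
Control values → pooled ranks: 448→2, 718→6, 361→1, 756→7
Rank sum = 2 + 6 + 1 + 7 = 16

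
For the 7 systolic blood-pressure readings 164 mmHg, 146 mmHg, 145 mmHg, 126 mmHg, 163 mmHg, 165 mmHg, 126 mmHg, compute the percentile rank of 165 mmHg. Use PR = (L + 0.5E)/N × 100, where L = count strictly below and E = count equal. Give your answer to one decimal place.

N = 7.
Strictly below 165: 6. Equal to 165: 1.
PR = (6 + 0.5·1)/7 × 100 = 92.9

92.9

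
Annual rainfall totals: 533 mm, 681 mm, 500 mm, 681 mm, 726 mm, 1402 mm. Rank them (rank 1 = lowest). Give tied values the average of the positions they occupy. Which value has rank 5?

726

Sorted (ascending): 500, 533, 681, 681, 726, 1402
The 2 values of 681 occupy positions 3–4 → average rank (3+4)/2 = 3.5.
Rank 5 → value 726.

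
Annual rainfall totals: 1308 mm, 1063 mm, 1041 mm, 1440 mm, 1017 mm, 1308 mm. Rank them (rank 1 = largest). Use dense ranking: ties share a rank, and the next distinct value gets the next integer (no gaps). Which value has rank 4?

1041

Sorted (descending): 1440, 1308, 1308, 1063, 1041, 1017
The 2 values of 1308 share dense rank 2.
Remaining distinct values take the next consecutive integers.
Rank 4 → value 1041.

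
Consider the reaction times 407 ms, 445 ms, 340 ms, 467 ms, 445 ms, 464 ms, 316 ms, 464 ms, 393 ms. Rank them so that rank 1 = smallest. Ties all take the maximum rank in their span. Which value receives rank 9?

467

Sorted (ascending): 316, 340, 393, 407, 445, 445, 464, 464, 467
The 2 values of 445 occupy positions 5–6 → each gets rank 6.
The 2 values of 464 occupy positions 7–8 → each gets rank 8.
Rank 9 → value 467.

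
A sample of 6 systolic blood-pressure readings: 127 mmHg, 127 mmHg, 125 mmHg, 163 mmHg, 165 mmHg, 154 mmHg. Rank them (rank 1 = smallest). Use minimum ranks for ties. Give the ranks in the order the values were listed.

Sorted (ascending): 125, 127, 127, 154, 163, 165
The 2 values of 127 occupy positions 2–3 → each gets rank 2.

2, 2, 1, 5, 6, 4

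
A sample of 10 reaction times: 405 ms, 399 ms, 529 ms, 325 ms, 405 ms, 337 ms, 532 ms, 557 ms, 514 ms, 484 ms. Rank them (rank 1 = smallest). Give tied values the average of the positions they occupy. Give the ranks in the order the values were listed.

4.5, 3, 8, 1, 4.5, 2, 9, 10, 7, 6

Sorted (ascending): 325, 337, 399, 405, 405, 484, 514, 529, 532, 557
The 2 values of 405 occupy positions 4–5 → average rank (4+5)/2 = 4.5.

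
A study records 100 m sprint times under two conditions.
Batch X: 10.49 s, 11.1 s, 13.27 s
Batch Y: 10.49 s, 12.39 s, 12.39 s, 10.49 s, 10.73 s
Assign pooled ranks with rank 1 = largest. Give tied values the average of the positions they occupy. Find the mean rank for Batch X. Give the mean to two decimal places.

4.00

Sorted (descending): 13.27, 12.39, 12.39, 11.1, 10.73, 10.49, 10.49, 10.49
The 2 values of 12.39 occupy positions 2–3 → average rank (2+3)/2 = 2.5.
The 3 values of 10.49 occupy positions 6–8 → average rank 7.
Batch X values → pooled ranks: 10.49→7, 11.1→4, 13.27→1
Mean rank = (7 + 4 + 1) / 3 = 4.00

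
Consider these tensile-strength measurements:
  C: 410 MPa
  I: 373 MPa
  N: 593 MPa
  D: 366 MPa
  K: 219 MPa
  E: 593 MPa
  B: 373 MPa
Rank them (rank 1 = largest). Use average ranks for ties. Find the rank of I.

Sorted (descending): 593, 593, 410, 373, 373, 366, 219
The 2 values of 593 occupy positions 1–2 → average rank (1+2)/2 = 1.5.
The 2 values of 373 occupy positions 4–5 → average rank (4+5)/2 = 4.5.
I has value 373 MPa → rank 4.5.

4.5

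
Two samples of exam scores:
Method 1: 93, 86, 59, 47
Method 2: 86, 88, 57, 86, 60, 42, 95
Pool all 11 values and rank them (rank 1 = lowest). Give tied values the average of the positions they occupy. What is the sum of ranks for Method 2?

Sorted (ascending): 42, 47, 57, 59, 60, 86, 86, 86, 88, 93, 95
The 3 values of 86 occupy positions 6–8 → average rank 7.
Method 2 values → pooled ranks: 86→7, 88→9, 57→3, 86→7, 60→5, 42→1, 95→11
Rank sum = 7 + 9 + 3 + 7 + 5 + 1 + 11 = 43

43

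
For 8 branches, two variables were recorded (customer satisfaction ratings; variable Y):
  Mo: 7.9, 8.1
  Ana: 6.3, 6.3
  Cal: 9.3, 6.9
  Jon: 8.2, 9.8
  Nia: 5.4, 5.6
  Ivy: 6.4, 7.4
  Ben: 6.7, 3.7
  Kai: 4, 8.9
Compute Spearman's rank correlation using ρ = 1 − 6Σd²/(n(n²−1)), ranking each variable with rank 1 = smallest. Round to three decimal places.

0.167

Ranks of variable 1: 6, 3, 8, 7, 2, 4, 5, 1
Ranks of variable 2: 6, 3, 4, 8, 2, 5, 1, 7
d = r₁ − r₂: 0, 0, 4, -1, 0, -1, 4, -6
d²: 0, 0, 16, 1, 0, 1, 16, 36; Σd² = 70
ρ = 1 − 6·70/(8·63) = 1 − 420/504 = 0.167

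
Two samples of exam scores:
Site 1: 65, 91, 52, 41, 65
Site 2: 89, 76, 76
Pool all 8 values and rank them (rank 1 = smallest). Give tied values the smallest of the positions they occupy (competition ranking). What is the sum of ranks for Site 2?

17

Sorted (ascending): 41, 52, 65, 65, 76, 76, 89, 91
The 2 values of 65 occupy positions 3–4 → each gets rank 3.
The 2 values of 76 occupy positions 5–6 → each gets rank 5.
Site 2 values → pooled ranks: 89→7, 76→5, 76→5
Rank sum = 7 + 5 + 5 = 17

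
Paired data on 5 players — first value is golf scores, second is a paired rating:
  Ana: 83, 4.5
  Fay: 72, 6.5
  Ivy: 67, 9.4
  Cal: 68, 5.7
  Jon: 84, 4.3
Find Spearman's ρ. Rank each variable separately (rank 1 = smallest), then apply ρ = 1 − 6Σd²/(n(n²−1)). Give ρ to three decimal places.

-0.900

Ranks of variable 1: 4, 3, 1, 2, 5
Ranks of variable 2: 2, 4, 5, 3, 1
d = r₁ − r₂: 2, -1, -4, -1, 4
d²: 4, 1, 16, 1, 16; Σd² = 38
ρ = 1 − 6·38/(5·24) = 1 − 228/120 = -0.900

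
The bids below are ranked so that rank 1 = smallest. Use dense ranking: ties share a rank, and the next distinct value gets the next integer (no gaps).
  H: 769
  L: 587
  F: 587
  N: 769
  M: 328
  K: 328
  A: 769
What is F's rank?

Sorted (ascending): 328, 328, 587, 587, 769, 769, 769
The 2 values of 328 share dense rank 1.
The 2 values of 587 share dense rank 2.
The 3 values of 769 share dense rank 3.
F has value 587 → rank 2.

2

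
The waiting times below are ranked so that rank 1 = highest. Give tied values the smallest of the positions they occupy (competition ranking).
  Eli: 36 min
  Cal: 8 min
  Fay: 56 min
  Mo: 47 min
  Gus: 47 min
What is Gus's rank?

2

Sorted (descending): 56, 47, 47, 36, 8
The 2 values of 47 occupy positions 2–3 → each gets rank 2.
Gus has value 47 min → rank 2.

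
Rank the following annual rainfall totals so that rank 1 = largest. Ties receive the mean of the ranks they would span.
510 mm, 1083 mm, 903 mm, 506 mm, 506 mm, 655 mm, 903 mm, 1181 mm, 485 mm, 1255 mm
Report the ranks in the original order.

Sorted (descending): 1255, 1181, 1083, 903, 903, 655, 510, 506, 506, 485
The 2 values of 903 occupy positions 4–5 → average rank (4+5)/2 = 4.5.
The 2 values of 506 occupy positions 8–9 → average rank (8+9)/2 = 8.5.

7, 3, 4.5, 8.5, 8.5, 6, 4.5, 2, 10, 1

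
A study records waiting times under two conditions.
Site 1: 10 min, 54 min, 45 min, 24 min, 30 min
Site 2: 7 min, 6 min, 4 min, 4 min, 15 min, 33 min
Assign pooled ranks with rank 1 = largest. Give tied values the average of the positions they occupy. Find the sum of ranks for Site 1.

19

Sorted (descending): 54, 45, 33, 30, 24, 15, 10, 7, 6, 4, 4
The 2 values of 4 occupy positions 10–11 → average rank (10+11)/2 = 10.5.
Site 1 values → pooled ranks: 10→7, 54→1, 45→2, 24→5, 30→4
Rank sum = 7 + 1 + 2 + 5 + 4 = 19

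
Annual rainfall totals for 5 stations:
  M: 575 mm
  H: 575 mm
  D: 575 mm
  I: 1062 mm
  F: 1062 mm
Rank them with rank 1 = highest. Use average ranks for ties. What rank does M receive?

4

Sorted (descending): 1062, 1062, 575, 575, 575
The 2 values of 1062 occupy positions 1–2 → average rank (1+2)/2 = 1.5.
The 3 values of 575 occupy positions 3–5 → average rank 4.
M has value 575 mm → rank 4.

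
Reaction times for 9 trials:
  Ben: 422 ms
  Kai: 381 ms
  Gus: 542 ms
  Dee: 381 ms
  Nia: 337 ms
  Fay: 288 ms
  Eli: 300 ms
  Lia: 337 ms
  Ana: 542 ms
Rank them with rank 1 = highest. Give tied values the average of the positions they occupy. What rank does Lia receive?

Sorted (descending): 542, 542, 422, 381, 381, 337, 337, 300, 288
The 2 values of 542 occupy positions 1–2 → average rank (1+2)/2 = 1.5.
The 2 values of 381 occupy positions 4–5 → average rank (4+5)/2 = 4.5.
The 2 values of 337 occupy positions 6–7 → average rank (6+7)/2 = 6.5.
Lia has value 337 ms → rank 6.5.

6.5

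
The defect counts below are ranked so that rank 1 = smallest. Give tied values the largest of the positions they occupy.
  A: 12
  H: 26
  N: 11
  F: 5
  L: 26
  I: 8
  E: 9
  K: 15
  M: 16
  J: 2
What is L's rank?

10

Sorted (ascending): 2, 5, 8, 9, 11, 12, 15, 16, 26, 26
The 2 values of 26 occupy positions 9–10 → each gets rank 10.
L has value 26 → rank 10.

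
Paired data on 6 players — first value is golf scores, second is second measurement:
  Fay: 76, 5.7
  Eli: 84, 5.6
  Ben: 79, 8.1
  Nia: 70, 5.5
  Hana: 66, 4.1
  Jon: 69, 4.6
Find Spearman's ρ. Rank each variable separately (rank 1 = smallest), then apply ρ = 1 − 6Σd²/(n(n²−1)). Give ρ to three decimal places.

0.829

Ranks of variable 1: 4, 6, 5, 3, 1, 2
Ranks of variable 2: 5, 4, 6, 3, 1, 2
d = r₁ − r₂: -1, 2, -1, 0, 0, 0
d²: 1, 4, 1, 0, 0, 0; Σd² = 6
ρ = 1 − 6·6/(6·35) = 1 − 36/210 = 0.829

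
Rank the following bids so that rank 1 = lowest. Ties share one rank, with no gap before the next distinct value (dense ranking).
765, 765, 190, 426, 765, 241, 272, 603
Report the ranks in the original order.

6, 6, 1, 4, 6, 2, 3, 5

Sorted (ascending): 190, 241, 272, 426, 603, 765, 765, 765
The 3 values of 765 share dense rank 6.
Remaining distinct values take the next consecutive integers.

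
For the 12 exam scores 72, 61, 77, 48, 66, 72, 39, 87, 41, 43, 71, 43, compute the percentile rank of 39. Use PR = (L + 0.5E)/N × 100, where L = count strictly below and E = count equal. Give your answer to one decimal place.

N = 12.
Strictly below 39: 0. Equal to 39: 1.
PR = (0 + 0.5·1)/12 × 100 = 4.2

4.2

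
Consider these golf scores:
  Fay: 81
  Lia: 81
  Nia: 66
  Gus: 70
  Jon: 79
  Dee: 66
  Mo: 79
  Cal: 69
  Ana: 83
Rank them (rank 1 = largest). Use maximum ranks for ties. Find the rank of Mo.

5

Sorted (descending): 83, 81, 81, 79, 79, 70, 69, 66, 66
The 2 values of 81 occupy positions 2–3 → each gets rank 3.
The 2 values of 79 occupy positions 4–5 → each gets rank 5.
The 2 values of 66 occupy positions 8–9 → each gets rank 9.
Mo has value 79 → rank 5.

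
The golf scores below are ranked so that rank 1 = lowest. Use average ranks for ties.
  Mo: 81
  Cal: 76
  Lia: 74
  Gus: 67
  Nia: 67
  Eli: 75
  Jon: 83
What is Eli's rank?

Sorted (ascending): 67, 67, 74, 75, 76, 81, 83
The 2 values of 67 occupy positions 1–2 → average rank (1+2)/2 = 1.5.
Eli has value 75 → rank 4.

4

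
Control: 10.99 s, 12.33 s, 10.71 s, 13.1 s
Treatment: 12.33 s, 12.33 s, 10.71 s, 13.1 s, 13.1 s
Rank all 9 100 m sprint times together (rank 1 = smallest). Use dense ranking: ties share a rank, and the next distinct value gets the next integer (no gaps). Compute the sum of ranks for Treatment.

Sorted (ascending): 10.71, 10.71, 10.99, 12.33, 12.33, 12.33, 13.1, 13.1, 13.1
The 2 values of 10.71 share dense rank 1.
The 3 values of 12.33 share dense rank 3.
The 3 values of 13.1 share dense rank 4.
Remaining distinct values take the next consecutive integers.
Treatment values → pooled ranks: 12.33→3, 12.33→3, 10.71→1, 13.1→4, 13.1→4
Rank sum = 3 + 3 + 1 + 4 + 4 = 15

15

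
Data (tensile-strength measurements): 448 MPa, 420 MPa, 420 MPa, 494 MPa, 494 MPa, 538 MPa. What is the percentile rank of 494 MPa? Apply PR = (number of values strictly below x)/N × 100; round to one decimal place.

50.0

N = 6.
Strictly below 494: 3. Equal to 494: 2.
PR = 3/6 × 100 = 50.0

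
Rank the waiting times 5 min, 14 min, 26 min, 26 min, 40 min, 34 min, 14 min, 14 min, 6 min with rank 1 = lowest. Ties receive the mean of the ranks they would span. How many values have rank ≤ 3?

2

Sorted (ascending): 5, 6, 14, 14, 14, 26, 26, 34, 40
The 3 values of 14 occupy positions 3–5 → average rank 4.
The 2 values of 26 occupy positions 6–7 → average rank (6+7)/2 = 6.5.
Ranks ≤ 3: {1, 2} → 2 values.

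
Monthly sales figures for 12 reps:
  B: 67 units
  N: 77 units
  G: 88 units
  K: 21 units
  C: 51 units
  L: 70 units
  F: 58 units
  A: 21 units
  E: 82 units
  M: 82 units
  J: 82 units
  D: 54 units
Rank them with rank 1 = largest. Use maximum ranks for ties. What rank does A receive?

Sorted (descending): 88, 82, 82, 82, 77, 70, 67, 58, 54, 51, 21, 21
The 3 values of 82 occupy positions 2–4 → each gets rank 4.
The 2 values of 21 occupy positions 11–12 → each gets rank 12.
A has value 21 units → rank 12.

12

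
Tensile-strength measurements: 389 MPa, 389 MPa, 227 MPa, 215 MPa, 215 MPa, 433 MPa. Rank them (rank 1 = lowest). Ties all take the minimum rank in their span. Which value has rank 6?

433

Sorted (ascending): 215, 215, 227, 389, 389, 433
The 2 values of 215 occupy positions 1–2 → each gets rank 1.
The 2 values of 389 occupy positions 4–5 → each gets rank 4.
Rank 6 → value 433.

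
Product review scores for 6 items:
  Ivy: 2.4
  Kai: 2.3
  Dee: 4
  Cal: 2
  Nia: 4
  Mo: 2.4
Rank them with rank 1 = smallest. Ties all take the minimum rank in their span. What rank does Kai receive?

2

Sorted (ascending): 2, 2.3, 2.4, 2.4, 4, 4
The 2 values of 2.4 occupy positions 3–4 → each gets rank 3.
The 2 values of 4 occupy positions 5–6 → each gets rank 5.
Kai has value 2.3 → rank 2.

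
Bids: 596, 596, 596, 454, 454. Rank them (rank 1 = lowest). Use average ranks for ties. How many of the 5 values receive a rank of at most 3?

Sorted (ascending): 454, 454, 596, 596, 596
The 2 values of 454 occupy positions 1–2 → average rank (1+2)/2 = 1.5.
The 3 values of 596 occupy positions 3–5 → average rank 4.
Ranks ≤ 3: {1.5, 1.5} → 2 values.

2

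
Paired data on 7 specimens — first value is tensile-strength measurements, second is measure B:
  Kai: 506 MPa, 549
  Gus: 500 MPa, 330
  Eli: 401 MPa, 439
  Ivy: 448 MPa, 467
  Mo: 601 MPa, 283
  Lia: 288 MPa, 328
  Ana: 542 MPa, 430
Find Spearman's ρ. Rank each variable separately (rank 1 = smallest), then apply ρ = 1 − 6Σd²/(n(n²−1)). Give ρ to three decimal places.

Ranks of variable 1: 5, 4, 2, 3, 7, 1, 6
Ranks of variable 2: 7, 3, 5, 6, 1, 2, 4
d = r₁ − r₂: -2, 1, -3, -3, 6, -1, 2
d²: 4, 1, 9, 9, 36, 1, 4; Σd² = 64
ρ = 1 − 6·64/(7·48) = 1 − 384/336 = -0.143

-0.143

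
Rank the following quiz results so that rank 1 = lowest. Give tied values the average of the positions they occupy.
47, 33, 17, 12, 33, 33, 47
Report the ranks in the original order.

Sorted (ascending): 12, 17, 33, 33, 33, 47, 47
The 3 values of 33 occupy positions 3–5 → average rank 4.
The 2 values of 47 occupy positions 6–7 → average rank (6+7)/2 = 6.5.

6.5, 4, 2, 1, 4, 4, 6.5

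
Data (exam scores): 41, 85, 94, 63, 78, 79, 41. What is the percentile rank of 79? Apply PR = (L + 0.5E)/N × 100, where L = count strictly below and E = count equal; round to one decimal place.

N = 7.
Strictly below 79: 4. Equal to 79: 1.
PR = (4 + 0.5·1)/7 × 100 = 64.3

64.3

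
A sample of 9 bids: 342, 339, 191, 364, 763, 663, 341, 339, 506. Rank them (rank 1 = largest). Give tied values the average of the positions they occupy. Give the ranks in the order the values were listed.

5, 7.5, 9, 4, 1, 2, 6, 7.5, 3

Sorted (descending): 763, 663, 506, 364, 342, 341, 339, 339, 191
The 2 values of 339 occupy positions 7–8 → average rank (7+8)/2 = 7.5.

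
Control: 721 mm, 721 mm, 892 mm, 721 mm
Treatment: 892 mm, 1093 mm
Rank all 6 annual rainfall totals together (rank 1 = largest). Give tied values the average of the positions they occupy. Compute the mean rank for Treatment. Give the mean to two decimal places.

Sorted (descending): 1093, 892, 892, 721, 721, 721
The 2 values of 892 occupy positions 2–3 → average rank (2+3)/2 = 2.5.
The 3 values of 721 occupy positions 4–6 → average rank 5.
Treatment values → pooled ranks: 892→2.5, 1093→1
Mean rank = (2.5 + 1) / 2 = 1.75

1.75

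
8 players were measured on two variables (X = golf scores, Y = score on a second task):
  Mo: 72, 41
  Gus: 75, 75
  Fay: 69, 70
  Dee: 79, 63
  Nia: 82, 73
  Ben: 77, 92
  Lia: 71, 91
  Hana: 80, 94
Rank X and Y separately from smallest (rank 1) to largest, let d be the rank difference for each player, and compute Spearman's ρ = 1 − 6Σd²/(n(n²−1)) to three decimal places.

Ranks of variable 1: 3, 4, 1, 6, 8, 5, 2, 7
Ranks of variable 2: 1, 5, 3, 2, 4, 7, 6, 8
d = r₁ − r₂: 2, -1, -2, 4, 4, -2, -4, -1
d²: 4, 1, 4, 16, 16, 4, 16, 1; Σd² = 62
ρ = 1 − 6·62/(8·63) = 1 − 372/504 = 0.262

0.262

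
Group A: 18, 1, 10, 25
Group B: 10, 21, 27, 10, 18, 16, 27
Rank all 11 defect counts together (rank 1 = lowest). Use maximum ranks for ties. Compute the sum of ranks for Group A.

21

Sorted (ascending): 1, 10, 10, 10, 16, 18, 18, 21, 25, 27, 27
The 3 values of 10 occupy positions 2–4 → each gets rank 4.
The 2 values of 18 occupy positions 6–7 → each gets rank 7.
The 2 values of 27 occupy positions 10–11 → each gets rank 11.
Group A values → pooled ranks: 18→7, 1→1, 10→4, 25→9
Rank sum = 7 + 1 + 4 + 9 = 21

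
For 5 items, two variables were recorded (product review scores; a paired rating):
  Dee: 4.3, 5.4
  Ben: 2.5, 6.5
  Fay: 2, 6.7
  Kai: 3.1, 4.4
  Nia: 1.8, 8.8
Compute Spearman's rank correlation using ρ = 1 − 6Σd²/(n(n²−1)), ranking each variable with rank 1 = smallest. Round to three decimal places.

Ranks of variable 1: 5, 3, 2, 4, 1
Ranks of variable 2: 2, 3, 4, 1, 5
d = r₁ − r₂: 3, 0, -2, 3, -4
d²: 9, 0, 4, 9, 16; Σd² = 38
ρ = 1 − 6·38/(5·24) = 1 − 228/120 = -0.900

-0.900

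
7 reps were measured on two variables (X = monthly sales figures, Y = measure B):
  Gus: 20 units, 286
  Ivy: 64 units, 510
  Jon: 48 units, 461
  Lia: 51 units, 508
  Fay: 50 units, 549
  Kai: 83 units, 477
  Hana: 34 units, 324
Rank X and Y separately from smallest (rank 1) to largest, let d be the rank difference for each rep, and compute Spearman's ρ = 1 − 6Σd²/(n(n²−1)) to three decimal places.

0.679

Ranks of variable 1: 1, 6, 3, 5, 4, 7, 2
Ranks of variable 2: 1, 6, 3, 5, 7, 4, 2
d = r₁ − r₂: 0, 0, 0, 0, -3, 3, 0
d²: 0, 0, 0, 0, 9, 9, 0; Σd² = 18
ρ = 1 − 6·18/(7·48) = 1 − 108/336 = 0.679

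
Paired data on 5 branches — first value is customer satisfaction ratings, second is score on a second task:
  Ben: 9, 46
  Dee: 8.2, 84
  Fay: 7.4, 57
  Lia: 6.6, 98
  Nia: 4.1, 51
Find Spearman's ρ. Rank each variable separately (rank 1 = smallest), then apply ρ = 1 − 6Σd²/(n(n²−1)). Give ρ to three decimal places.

-0.300

Ranks of variable 1: 5, 4, 3, 2, 1
Ranks of variable 2: 1, 4, 3, 5, 2
d = r₁ − r₂: 4, 0, 0, -3, -1
d²: 16, 0, 0, 9, 1; Σd² = 26
ρ = 1 − 6·26/(5·24) = 1 − 156/120 = -0.300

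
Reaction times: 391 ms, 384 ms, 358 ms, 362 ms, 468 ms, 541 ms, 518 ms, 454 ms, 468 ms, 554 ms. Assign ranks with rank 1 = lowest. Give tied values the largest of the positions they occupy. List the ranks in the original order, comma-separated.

4, 3, 1, 2, 7, 9, 8, 5, 7, 10

Sorted (ascending): 358, 362, 384, 391, 454, 468, 468, 518, 541, 554
The 2 values of 468 occupy positions 6–7 → each gets rank 7.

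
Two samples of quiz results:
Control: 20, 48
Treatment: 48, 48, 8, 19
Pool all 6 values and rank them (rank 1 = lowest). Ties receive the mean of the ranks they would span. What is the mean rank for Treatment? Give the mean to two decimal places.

3.25

Sorted (ascending): 8, 19, 20, 48, 48, 48
The 3 values of 48 occupy positions 4–6 → average rank 5.
Treatment values → pooled ranks: 48→5, 48→5, 8→1, 19→2
Mean rank = (5 + 5 + 1 + 2) / 4 = 3.25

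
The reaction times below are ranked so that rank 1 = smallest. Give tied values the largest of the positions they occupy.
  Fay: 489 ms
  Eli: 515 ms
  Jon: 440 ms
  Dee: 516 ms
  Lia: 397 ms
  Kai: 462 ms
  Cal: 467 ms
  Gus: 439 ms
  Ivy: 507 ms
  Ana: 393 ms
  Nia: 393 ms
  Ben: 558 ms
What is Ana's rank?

Sorted (ascending): 393, 393, 397, 439, 440, 462, 467, 489, 507, 515, 516, 558
The 2 values of 393 occupy positions 1–2 → each gets rank 2.
Ana has value 393 ms → rank 2.

2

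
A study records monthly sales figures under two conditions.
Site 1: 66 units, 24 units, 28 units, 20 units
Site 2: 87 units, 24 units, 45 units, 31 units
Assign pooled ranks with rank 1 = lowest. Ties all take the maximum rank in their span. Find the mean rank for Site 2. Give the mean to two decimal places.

Sorted (ascending): 20, 24, 24, 28, 31, 45, 66, 87
The 2 values of 24 occupy positions 2–3 → each gets rank 3.
Site 2 values → pooled ranks: 87→8, 24→3, 45→6, 31→5
Mean rank = (8 + 3 + 6 + 5) / 4 = 5.50

5.50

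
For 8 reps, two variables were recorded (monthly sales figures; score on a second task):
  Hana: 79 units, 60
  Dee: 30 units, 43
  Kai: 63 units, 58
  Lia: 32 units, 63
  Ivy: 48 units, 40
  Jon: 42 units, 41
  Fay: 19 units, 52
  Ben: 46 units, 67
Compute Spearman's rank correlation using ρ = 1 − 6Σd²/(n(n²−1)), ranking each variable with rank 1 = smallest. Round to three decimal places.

Ranks of variable 1: 8, 2, 7, 3, 6, 4, 1, 5
Ranks of variable 2: 6, 3, 5, 7, 1, 2, 4, 8
d = r₁ − r₂: 2, -1, 2, -4, 5, 2, -3, -3
d²: 4, 1, 4, 16, 25, 4, 9, 9; Σd² = 72
ρ = 1 − 6·72/(8·63) = 1 − 432/504 = 0.143

0.143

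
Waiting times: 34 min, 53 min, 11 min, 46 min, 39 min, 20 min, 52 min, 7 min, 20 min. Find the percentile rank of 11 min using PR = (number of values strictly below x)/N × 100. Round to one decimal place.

11.1

N = 9.
Strictly below 11: 1. Equal to 11: 1.
PR = 1/9 × 100 = 11.1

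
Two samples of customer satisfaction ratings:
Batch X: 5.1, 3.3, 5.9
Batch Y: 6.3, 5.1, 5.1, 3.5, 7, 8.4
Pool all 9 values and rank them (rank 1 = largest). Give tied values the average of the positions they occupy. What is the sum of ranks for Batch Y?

26

Sorted (descending): 8.4, 7, 6.3, 5.9, 5.1, 5.1, 5.1, 3.5, 3.3
The 3 values of 5.1 occupy positions 5–7 → average rank 6.
Batch Y values → pooled ranks: 6.3→3, 5.1→6, 5.1→6, 3.5→8, 7→2, 8.4→1
Rank sum = 3 + 6 + 6 + 8 + 2 + 1 = 26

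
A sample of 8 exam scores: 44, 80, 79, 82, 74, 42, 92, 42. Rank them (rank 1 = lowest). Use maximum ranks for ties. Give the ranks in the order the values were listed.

3, 6, 5, 7, 4, 2, 8, 2

Sorted (ascending): 42, 42, 44, 74, 79, 80, 82, 92
The 2 values of 42 occupy positions 1–2 → each gets rank 2.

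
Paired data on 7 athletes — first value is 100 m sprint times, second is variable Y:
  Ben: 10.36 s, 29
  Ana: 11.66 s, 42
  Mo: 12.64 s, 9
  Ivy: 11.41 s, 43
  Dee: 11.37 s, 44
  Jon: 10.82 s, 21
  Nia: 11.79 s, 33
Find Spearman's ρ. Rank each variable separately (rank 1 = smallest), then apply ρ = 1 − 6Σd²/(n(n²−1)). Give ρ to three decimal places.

Ranks of variable 1: 1, 5, 7, 4, 3, 2, 6
Ranks of variable 2: 3, 5, 1, 6, 7, 2, 4
d = r₁ − r₂: -2, 0, 6, -2, -4, 0, 2
d²: 4, 0, 36, 4, 16, 0, 4; Σd² = 64
ρ = 1 − 6·64/(7·48) = 1 − 384/336 = -0.143

-0.143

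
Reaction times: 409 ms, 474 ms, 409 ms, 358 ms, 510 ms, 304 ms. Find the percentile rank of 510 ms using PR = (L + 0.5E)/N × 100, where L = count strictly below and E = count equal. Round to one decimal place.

91.7

N = 6.
Strictly below 510: 5. Equal to 510: 1.
PR = (5 + 0.5·1)/6 × 100 = 91.7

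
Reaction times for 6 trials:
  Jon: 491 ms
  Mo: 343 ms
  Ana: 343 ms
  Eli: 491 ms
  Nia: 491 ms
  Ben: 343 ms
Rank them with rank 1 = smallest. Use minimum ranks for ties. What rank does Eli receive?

4

Sorted (ascending): 343, 343, 343, 491, 491, 491
The 3 values of 343 occupy positions 1–3 → each gets rank 1.
The 3 values of 491 occupy positions 4–6 → each gets rank 4.
Eli has value 491 ms → rank 4.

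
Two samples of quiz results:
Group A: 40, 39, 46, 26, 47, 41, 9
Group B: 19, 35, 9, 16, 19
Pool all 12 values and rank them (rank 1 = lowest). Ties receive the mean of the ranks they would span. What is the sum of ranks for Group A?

Sorted (ascending): 9, 9, 16, 19, 19, 26, 35, 39, 40, 41, 46, 47
The 2 values of 9 occupy positions 1–2 → average rank (1+2)/2 = 1.5.
The 2 values of 19 occupy positions 4–5 → average rank (4+5)/2 = 4.5.
Group A values → pooled ranks: 40→9, 39→8, 46→11, 26→6, 47→12, 41→10, 9→1.5
Rank sum = 9 + 8 + 11 + 6 + 12 + 10 + 1.5 = 57.5

57.5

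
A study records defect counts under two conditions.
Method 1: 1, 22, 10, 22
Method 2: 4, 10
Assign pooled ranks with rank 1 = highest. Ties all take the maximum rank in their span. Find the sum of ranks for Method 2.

Sorted (descending): 22, 22, 10, 10, 4, 1
The 2 values of 22 occupy positions 1–2 → each gets rank 2.
The 2 values of 10 occupy positions 3–4 → each gets rank 4.
Method 2 values → pooled ranks: 4→5, 10→4
Rank sum = 5 + 4 = 9

9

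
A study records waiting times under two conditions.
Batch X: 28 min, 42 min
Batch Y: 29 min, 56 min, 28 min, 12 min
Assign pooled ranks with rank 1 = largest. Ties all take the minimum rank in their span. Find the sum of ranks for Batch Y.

Sorted (descending): 56, 42, 29, 28, 28, 12
The 2 values of 28 occupy positions 4–5 → each gets rank 4.
Batch Y values → pooled ranks: 29→3, 56→1, 28→4, 12→6
Rank sum = 3 + 1 + 4 + 6 = 14

14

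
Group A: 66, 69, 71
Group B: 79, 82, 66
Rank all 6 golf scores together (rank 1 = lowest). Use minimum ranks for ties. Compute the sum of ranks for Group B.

Sorted (ascending): 66, 66, 69, 71, 79, 82
The 2 values of 66 occupy positions 1–2 → each gets rank 1.
Group B values → pooled ranks: 79→5, 82→6, 66→1
Rank sum = 5 + 6 + 1 = 12

12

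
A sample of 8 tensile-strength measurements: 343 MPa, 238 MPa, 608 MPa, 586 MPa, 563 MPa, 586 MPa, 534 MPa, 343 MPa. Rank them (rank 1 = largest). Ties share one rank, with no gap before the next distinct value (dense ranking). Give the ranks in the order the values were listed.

5, 6, 1, 2, 3, 2, 4, 5

Sorted (descending): 608, 586, 586, 563, 534, 343, 343, 238
The 2 values of 586 share dense rank 2.
The 2 values of 343 share dense rank 5.
Remaining distinct values take the next consecutive integers.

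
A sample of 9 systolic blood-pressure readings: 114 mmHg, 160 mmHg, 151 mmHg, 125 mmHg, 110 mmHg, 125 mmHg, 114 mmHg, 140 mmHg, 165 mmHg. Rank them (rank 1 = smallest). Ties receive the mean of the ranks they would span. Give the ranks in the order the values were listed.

2.5, 8, 7, 4.5, 1, 4.5, 2.5, 6, 9

Sorted (ascending): 110, 114, 114, 125, 125, 140, 151, 160, 165
The 2 values of 114 occupy positions 2–3 → average rank (2+3)/2 = 2.5.
The 2 values of 125 occupy positions 4–5 → average rank (4+5)/2 = 4.5.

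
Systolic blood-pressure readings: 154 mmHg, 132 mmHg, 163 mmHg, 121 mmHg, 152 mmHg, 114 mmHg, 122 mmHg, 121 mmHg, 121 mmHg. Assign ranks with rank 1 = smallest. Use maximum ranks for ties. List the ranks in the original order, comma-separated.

Sorted (ascending): 114, 121, 121, 121, 122, 132, 152, 154, 163
The 3 values of 121 occupy positions 2–4 → each gets rank 4.

8, 6, 9, 4, 7, 1, 5, 4, 4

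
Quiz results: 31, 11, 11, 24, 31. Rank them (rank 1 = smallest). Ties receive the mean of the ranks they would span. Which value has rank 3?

24

Sorted (ascending): 11, 11, 24, 31, 31
The 2 values of 11 occupy positions 1–2 → average rank (1+2)/2 = 1.5.
The 2 values of 31 occupy positions 4–5 → average rank (4+5)/2 = 4.5.
Rank 3 → value 24.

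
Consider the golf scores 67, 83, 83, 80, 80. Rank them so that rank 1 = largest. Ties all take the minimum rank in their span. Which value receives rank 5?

67

Sorted (descending): 83, 83, 80, 80, 67
The 2 values of 83 occupy positions 1–2 → each gets rank 1.
The 2 values of 80 occupy positions 3–4 → each gets rank 3.
Rank 5 → value 67.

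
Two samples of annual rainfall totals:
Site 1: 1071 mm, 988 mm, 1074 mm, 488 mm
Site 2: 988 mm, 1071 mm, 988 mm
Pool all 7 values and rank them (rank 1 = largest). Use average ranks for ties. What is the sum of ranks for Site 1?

Sorted (descending): 1074, 1071, 1071, 988, 988, 988, 488
The 2 values of 1071 occupy positions 2–3 → average rank (2+3)/2 = 2.5.
The 3 values of 988 occupy positions 4–6 → average rank 5.
Site 1 values → pooled ranks: 1071→2.5, 988→5, 1074→1, 488→7
Rank sum = 2.5 + 5 + 1 + 7 = 15.5

15.5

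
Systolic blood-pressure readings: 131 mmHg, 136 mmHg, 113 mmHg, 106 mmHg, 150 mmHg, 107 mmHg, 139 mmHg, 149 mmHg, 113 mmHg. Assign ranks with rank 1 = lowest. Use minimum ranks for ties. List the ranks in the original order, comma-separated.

5, 6, 3, 1, 9, 2, 7, 8, 3

Sorted (ascending): 106, 107, 113, 113, 131, 136, 139, 149, 150
The 2 values of 113 occupy positions 3–4 → each gets rank 3.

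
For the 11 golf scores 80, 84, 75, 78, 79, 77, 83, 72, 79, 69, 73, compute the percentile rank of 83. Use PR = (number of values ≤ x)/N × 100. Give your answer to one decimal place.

N = 11.
Strictly below 83: 9. Equal to 83: 1.
PR = 10/11 × 100 = 90.9

90.9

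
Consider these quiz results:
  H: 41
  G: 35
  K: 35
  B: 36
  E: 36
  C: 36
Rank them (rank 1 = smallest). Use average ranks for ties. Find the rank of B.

4

Sorted (ascending): 35, 35, 36, 36, 36, 41
The 2 values of 35 occupy positions 1–2 → average rank (1+2)/2 = 1.5.
The 3 values of 36 occupy positions 3–5 → average rank 4.
B has value 36 → rank 4.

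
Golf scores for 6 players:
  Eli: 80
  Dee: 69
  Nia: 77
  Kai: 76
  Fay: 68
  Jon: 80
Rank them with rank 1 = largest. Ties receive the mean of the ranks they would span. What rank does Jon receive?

Sorted (descending): 80, 80, 77, 76, 69, 68
The 2 values of 80 occupy positions 1–2 → average rank (1+2)/2 = 1.5.
Jon has value 80 → rank 1.5.

1.5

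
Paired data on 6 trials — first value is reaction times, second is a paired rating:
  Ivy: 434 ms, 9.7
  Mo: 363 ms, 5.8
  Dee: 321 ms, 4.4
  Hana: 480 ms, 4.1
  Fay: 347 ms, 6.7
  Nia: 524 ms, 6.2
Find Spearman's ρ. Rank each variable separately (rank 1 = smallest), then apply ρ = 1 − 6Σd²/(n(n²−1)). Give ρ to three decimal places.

Ranks of variable 1: 4, 3, 1, 5, 2, 6
Ranks of variable 2: 6, 3, 2, 1, 5, 4
d = r₁ − r₂: -2, 0, -1, 4, -3, 2
d²: 4, 0, 1, 16, 9, 4; Σd² = 34
ρ = 1 − 6·34/(6·35) = 1 − 204/210 = 0.029

0.029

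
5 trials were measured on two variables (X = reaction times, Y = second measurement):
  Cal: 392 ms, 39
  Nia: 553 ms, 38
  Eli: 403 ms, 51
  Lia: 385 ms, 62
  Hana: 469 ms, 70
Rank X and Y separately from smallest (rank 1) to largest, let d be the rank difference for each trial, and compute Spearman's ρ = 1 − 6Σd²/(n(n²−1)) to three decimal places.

Ranks of variable 1: 2, 5, 3, 1, 4
Ranks of variable 2: 2, 1, 3, 4, 5
d = r₁ − r₂: 0, 4, 0, -3, -1
d²: 0, 16, 0, 9, 1; Σd² = 26
ρ = 1 − 6·26/(5·24) = 1 − 156/120 = -0.300

-0.300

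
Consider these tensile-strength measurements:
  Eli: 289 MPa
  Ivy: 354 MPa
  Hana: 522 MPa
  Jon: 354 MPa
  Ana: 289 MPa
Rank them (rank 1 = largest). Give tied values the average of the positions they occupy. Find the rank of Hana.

1

Sorted (descending): 522, 354, 354, 289, 289
The 2 values of 354 occupy positions 2–3 → average rank (2+3)/2 = 2.5.
The 2 values of 289 occupy positions 4–5 → average rank (4+5)/2 = 4.5.
Hana has value 522 MPa → rank 1.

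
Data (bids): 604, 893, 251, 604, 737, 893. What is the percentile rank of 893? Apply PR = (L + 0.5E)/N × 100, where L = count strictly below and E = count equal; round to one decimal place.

83.3

N = 6.
Strictly below 893: 4. Equal to 893: 2.
PR = (4 + 0.5·2)/6 × 100 = 83.3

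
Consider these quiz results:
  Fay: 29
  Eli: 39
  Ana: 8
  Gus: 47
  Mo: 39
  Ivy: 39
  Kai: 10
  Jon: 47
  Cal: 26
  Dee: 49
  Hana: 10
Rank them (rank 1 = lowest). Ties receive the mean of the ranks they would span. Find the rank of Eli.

Sorted (ascending): 8, 10, 10, 26, 29, 39, 39, 39, 47, 47, 49
The 2 values of 10 occupy positions 2–3 → average rank (2+3)/2 = 2.5.
The 3 values of 39 occupy positions 6–8 → average rank 7.
The 2 values of 47 occupy positions 9–10 → average rank (9+10)/2 = 9.5.
Eli has value 39 → rank 7.

7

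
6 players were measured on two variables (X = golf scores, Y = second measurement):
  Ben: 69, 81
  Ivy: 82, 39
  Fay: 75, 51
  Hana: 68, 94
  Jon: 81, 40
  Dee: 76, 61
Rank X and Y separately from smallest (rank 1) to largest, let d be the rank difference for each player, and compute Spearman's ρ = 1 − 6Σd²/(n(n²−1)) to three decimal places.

Ranks of variable 1: 2, 6, 3, 1, 5, 4
Ranks of variable 2: 5, 1, 3, 6, 2, 4
d = r₁ − r₂: -3, 5, 0, -5, 3, 0
d²: 9, 25, 0, 25, 9, 0; Σd² = 68
ρ = 1 − 6·68/(6·35) = 1 − 408/210 = -0.943

-0.943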